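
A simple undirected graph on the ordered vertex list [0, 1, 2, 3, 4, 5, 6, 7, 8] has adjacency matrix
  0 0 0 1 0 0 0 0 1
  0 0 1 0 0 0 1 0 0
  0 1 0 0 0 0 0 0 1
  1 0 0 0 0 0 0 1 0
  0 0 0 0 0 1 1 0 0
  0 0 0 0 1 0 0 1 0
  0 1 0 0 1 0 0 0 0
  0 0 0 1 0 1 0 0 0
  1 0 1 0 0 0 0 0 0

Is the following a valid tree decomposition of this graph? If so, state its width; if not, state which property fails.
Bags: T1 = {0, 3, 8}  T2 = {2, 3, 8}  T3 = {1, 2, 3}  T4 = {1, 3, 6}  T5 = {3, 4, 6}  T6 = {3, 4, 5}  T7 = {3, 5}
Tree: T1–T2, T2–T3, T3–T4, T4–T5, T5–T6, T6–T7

No — vertex 7 appears in no bag.

A tree decomposition must satisfy three properties: every vertex lies in some bag; for every edge, both endpoints lie together in some bag; and for every vertex, the bags containing it form a connected subtree. Here vertex 7 appears in no bag, so the decomposition is invalid.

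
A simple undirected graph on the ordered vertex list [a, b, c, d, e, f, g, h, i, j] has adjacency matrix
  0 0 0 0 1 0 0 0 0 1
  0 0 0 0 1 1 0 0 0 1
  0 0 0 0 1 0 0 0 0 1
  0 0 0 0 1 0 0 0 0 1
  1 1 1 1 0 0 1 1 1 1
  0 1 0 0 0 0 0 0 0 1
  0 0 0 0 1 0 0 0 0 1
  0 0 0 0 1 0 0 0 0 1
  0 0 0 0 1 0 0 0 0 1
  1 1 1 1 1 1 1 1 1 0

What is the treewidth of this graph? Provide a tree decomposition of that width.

The largest bag has 3 vertices, giving width 2; this decomposition certifies tw(G) ≤ 2. On the other hand G contains the 3-clique {d, e, j}. A clique must lie in a single bag of any decomposition, so no decomposition can have width below 2. Combining the bounds, tw(G) = 2.

Treewidth 2.
Bags: B1 = {b, e, j}  B2 = {d, e, j}  B3 = {e, g, j}  B4 = {e, i, j}  B5 = {e, h, j}  B6 = {a, e, j}  B7 = {c, e, j}  B8 = {b, f, j}
Tree: B1–B2, B2–B3, B1–B4, B2–B5, B3–B6, B1–B7, B1–B8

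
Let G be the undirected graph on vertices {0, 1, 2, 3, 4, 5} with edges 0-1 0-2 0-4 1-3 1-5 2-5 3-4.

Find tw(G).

A width-2 tree decomposition is:
Bags: B1 = {0, 3, 4}  B2 = {0, 1, 3}  B3 = {0, 1, 2}  B4 = {1, 2, 5}
Tree: B1–B2, B2–B3, B3–B4
Each bag holds 3 vertices, so the decomposition has width 2, which upper-bounds the treewidth. For the lower bound, G contains the cycle 4–3–1–0–4, so G is not a forest; only forests have treewidth ≤ 1, hence tw(G) ≥ 2. Therefore the treewidth is 2.

2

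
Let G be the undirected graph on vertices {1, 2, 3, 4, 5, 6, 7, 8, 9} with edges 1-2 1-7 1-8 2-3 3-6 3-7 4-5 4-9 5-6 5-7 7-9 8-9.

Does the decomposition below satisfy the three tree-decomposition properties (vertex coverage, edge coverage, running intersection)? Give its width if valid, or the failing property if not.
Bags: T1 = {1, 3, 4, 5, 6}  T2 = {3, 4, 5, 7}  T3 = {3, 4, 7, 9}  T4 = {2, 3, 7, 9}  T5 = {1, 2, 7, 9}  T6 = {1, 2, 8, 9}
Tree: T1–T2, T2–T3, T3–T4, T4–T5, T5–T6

No — bags containing vertex 1 are not connected in the tree.

A tree decomposition must satisfy three properties: every vertex lies in some bag; for every edge, both endpoints lie together in some bag; and for every vertex, the bags containing it form a connected subtree. Here bags containing vertex 1 are not connected in the tree, so the decomposition is invalid.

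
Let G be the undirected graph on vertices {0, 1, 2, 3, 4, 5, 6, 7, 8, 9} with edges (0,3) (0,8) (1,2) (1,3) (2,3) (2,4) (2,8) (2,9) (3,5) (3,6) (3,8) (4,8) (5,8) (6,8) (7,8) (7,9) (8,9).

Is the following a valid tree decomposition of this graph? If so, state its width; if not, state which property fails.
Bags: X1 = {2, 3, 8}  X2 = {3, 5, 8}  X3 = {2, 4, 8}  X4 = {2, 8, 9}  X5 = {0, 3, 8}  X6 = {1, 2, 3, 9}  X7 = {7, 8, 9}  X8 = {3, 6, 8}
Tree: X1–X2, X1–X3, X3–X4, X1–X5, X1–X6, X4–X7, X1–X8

A tree decomposition must satisfy three properties: every vertex lies in some bag; for every edge, both endpoints lie together in some bag; and for every vertex, the bags containing it form a connected subtree. Here bags containing vertex 9 are not connected in the tree, so the decomposition is invalid.

No — bags containing vertex 9 are not connected in the tree.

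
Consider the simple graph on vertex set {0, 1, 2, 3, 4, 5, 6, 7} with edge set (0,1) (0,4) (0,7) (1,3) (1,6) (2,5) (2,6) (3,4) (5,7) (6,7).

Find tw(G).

2

A width-2 tree decomposition is:
Bags: B1 = {2, 5, 7}  B2 = {2, 6, 7}  B3 = {0, 6, 7}  B4 = {0, 1, 6}  B5 = {0, 1, 4}  B6 = {1, 3, 4}
Tree: B1–B2, B2–B3, B3–B4, B4–B5, B5–B6
Each bag holds 3 vertices, so the decomposition has width 2, which upper-bounds the treewidth. For the lower bound, G contains the cycle 5–2–6–7–5, so G is not a forest; only forests have treewidth ≤ 1, hence tw(G) ≥ 2. The upper and lower bounds meet at 2, so that is the treewidth.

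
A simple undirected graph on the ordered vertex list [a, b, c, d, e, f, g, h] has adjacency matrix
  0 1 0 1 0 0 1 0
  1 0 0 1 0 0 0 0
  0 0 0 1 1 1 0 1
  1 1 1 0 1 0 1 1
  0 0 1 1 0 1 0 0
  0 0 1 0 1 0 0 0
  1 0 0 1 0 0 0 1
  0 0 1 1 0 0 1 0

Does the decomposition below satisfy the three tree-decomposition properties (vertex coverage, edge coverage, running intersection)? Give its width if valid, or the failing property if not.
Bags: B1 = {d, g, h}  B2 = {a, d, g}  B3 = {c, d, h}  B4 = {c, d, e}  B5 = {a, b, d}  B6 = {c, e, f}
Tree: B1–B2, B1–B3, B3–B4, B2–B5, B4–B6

Every vertex of G appears in some bag (union = {a, b, c, d, e, f, g, h}); every edge is covered by a bag; and for each vertex v the set of bags containing v is connected in the bag tree. The decomposition is therefore valid. The largest bag has 3 vertices, so the width is 2.

Yes; width 2.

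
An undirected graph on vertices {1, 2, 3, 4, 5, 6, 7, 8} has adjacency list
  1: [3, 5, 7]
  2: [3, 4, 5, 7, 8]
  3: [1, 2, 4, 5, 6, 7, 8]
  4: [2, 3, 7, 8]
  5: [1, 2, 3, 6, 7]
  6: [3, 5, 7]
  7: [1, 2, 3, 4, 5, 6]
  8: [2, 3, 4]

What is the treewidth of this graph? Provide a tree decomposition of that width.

Treewidth 3.
One such decomposition:
Bags: B1 = {2, 3, 4, 8}  B2 = {2, 3, 4, 7}  B3 = {2, 3, 5, 7}  B4 = {1, 3, 5, 7}  B5 = {3, 5, 6, 7}
Tree: B1–B2, B2–B3, B3–B4, B3–B5

Each bag holds 4 vertices, so the decomposition has width 3, which upper-bounds the treewidth. Conversely, {2, 3, 4, 8} is a clique of size 4, and the vertices of any clique must share a bag in every tree decomposition; so some bag has ≥ 4 vertices and tw(G) ≥ 3. Combining the bounds, tw(G) = 3.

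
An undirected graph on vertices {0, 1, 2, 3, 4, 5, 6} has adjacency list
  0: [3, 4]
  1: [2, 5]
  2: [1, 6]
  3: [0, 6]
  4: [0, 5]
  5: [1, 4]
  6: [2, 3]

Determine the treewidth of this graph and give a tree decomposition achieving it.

Every bag has size at most 3, so the width is 3 − 1 = 2 and tw(G) ≤ 2. The edges 4–0–3–6–2–1–5–4 form a cycle, so G is not a tree and its treewidth is at least 2. The upper and lower bounds meet at 2, so that is the treewidth.

Treewidth 2.
One optimal decomposition is:
Bags: B1 = {0, 3, 4}  B2 = {3, 4, 6}  B3 = {2, 4, 6}  B4 = {1, 2, 4}  B5 = {1, 4, 5}
Tree: B1–B2, B2–B3, B3–B4, B4–B5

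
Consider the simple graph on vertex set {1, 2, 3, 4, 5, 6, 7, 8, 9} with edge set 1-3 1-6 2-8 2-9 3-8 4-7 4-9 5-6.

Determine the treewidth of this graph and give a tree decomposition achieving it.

Treewidth 1.
Bags: B1 = {5, 6}  B2 = {1, 6}  B3 = {1, 3}  B4 = {3, 8}  B5 = {2, 8}  B6 = {2, 9}  B7 = {4, 9}  B8 = {4, 7}
Tree: B1–B2, B2–B3, B3–B4, B4–B5, B5–B6, B6–B7, B7–B8

Every bag has size at most 2, so the width is 2 − 1 = 1 and tw(G) ≤ 1. Any graph with an edge has treewidth ≥ 1, and G has the edge 5–6. Combining the bounds, tw(G) = 1.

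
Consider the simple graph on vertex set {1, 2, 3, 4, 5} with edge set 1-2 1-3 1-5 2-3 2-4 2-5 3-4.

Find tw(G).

2

A width-2 tree decomposition is:
Bags: B1 = {1, 2, 3}  B2 = {2, 3, 4}  B3 = {1, 2, 5}
Tree: B1–B2, B1–B3
The largest bag has 3 vertices, giving width 2; this decomposition certifies tw(G) ≤ 2. On the other hand G contains the 3-clique {1, 2, 3}. A clique must lie in a single bag of any decomposition, so no decomposition can have width below 2. The upper and lower bounds meet at 2, so that is the treewidth.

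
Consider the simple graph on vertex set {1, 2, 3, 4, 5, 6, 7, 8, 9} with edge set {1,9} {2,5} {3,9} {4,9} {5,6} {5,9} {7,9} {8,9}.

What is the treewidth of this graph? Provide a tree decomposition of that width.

Every bag has size at most 2, so the width is 2 − 1 = 1 and tw(G) ≤ 1. G has an edge, so its treewidth is at least 1. Combining the bounds, tw(G) = 1.

Treewidth 1.
One such decomposition:
Bags: B1 = {5, 6}  B2 = {5, 9}  B3 = {8, 9}  B4 = {1, 9}  B5 = {7, 9}  B6 = {3, 9}  B7 = {4, 9}  B8 = {2, 5}
Tree: B1–B2, B2–B3, B2–B4, B2–B5, B3–B6, B4–B7, B2–B8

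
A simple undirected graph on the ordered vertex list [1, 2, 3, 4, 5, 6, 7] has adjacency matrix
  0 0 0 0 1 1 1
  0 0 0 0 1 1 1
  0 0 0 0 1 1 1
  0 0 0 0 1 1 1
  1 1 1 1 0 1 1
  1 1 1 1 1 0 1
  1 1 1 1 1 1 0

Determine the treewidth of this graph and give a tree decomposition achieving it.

Each bag holds 4 vertices, so the decomposition has width 3, which upper-bounds the treewidth. Conversely, {1, 5, 6, 7} is a clique of size 4, and the vertices of any clique must share a bag in every tree decomposition; so some bag has ≥ 4 vertices and tw(G) ≥ 3. Hence tw(G) = 3 exactly.

Treewidth 3.
One optimal decomposition is:
Bags: B1 = {2, 5, 6, 7}  B2 = {4, 5, 6, 7}  B3 = {1, 5, 6, 7}  B4 = {3, 5, 6, 7}
Tree: B1–B2, B1–B3, B2–B4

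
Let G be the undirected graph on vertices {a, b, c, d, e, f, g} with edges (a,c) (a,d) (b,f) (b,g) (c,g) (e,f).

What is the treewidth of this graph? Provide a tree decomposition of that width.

Treewidth 1.
Bags: B1 = {a, d}  B2 = {a, c}  B3 = {c, g}  B4 = {b, g}  B5 = {b, f}  B6 = {e, f}
Tree: B1–B2, B2–B3, B3–B4, B4–B5, B5–B6

The largest bag has 2 vertices, giving width 1; this decomposition certifies tw(G) ≤ 1. G has an edge, so its treewidth is at least 1. The upper and lower bounds meet at 1, so that is the treewidth.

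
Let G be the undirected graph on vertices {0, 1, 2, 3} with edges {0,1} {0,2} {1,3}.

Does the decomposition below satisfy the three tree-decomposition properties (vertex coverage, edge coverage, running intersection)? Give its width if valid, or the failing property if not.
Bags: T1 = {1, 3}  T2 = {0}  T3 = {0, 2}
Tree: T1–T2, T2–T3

No — edge (1,0) lies in no bag.

A tree decomposition must satisfy three properties: every vertex lies in some bag; for every edge, both endpoints lie together in some bag; and for every vertex, the bags containing it form a connected subtree. Here edge (1,0) lies in no bag, so the decomposition is invalid.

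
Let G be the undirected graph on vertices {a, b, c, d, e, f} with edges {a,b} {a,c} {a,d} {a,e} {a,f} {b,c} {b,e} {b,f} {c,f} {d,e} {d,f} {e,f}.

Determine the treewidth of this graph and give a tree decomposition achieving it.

Treewidth 3.
One optimal decomposition is:
Bags: B1 = {a, b, c, f}  B2 = {a, b, e, f}  B3 = {a, d, e, f}
Tree: B1–B2, B2–B3

The largest bag has 4 vertices, giving width 3; this decomposition certifies tw(G) ≤ 3. For the lower bound, the 4 vertices {a, d, e, f} are pairwise adjacent, and any tree decomposition puts a clique entirely inside one bag — forcing width ≥ 3. Combining the bounds, tw(G) = 3.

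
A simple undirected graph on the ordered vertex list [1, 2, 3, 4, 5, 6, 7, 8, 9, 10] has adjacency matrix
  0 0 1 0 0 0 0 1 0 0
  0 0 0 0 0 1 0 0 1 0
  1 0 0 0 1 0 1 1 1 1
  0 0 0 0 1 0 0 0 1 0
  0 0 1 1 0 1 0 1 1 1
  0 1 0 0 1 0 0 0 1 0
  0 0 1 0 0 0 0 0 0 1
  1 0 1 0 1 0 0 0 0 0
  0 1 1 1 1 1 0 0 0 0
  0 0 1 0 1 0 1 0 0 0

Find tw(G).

2

A width-2 tree decomposition is:
Bags: B1 = {5, 6, 9}  B2 = {3, 5, 9}  B3 = {3, 5, 10}  B4 = {2, 6, 9}  B5 = {3, 5, 8}  B6 = {4, 5, 9}  B7 = {1, 3, 8}  B8 = {3, 7, 10}
Tree: B1–B2, B2–B3, B1–B4, B3–B5, B2–B6, B5–B7, B3–B8
Every bag has size at most 3, so the width is 3 − 1 = 2 and tw(G) ≤ 2. On the other hand G contains the 3-clique {2, 6, 9}. A clique must lie in a single bag of any decomposition, so no decomposition can have width below 2. Hence tw(G) = 2 exactly.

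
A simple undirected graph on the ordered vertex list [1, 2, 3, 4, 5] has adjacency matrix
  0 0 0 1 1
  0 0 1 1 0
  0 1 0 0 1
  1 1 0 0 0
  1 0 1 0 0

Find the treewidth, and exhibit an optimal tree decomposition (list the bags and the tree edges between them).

Treewidth 2.
One such decomposition:
Bags: B1 = {2, 3, 5}  B2 = {2, 4, 5}  B3 = {1, 4, 5}
Tree: B1–B2, B2–B3

Every bag has size at most 3, so the width is 3 − 1 = 2 and tw(G) ≤ 2. The edges 5–3–2–4–1–5 form a cycle, so G is not a tree and its treewidth is at least 2. Hence tw(G) = 2 exactly.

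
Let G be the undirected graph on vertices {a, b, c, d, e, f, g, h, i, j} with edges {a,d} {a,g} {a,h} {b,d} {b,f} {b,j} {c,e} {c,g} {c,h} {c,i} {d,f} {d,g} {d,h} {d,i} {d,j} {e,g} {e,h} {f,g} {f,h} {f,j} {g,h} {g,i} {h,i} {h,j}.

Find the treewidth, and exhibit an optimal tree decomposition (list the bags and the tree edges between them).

Treewidth 3.
One optimal decomposition is:
Bags: B1 = {d, g, h, i}  B2 = {c, g, h, i}  B3 = {d, f, g, h}  B4 = {d, f, h, j}  B5 = {b, d, f, j}  B6 = {a, d, g, h}  B7 = {c, e, g, h}
Tree: B1–B2, B1–B3, B3–B4, B4–B5, B3–B6, B2–B7

Each bag holds 4 vertices, so the decomposition has width 3, which upper-bounds the treewidth. On the other hand G contains the 4-clique {d, f, g, h}. A clique must lie in a single bag of any decomposition, so no decomposition can have width below 3. The upper and lower bounds meet at 3, so that is the treewidth.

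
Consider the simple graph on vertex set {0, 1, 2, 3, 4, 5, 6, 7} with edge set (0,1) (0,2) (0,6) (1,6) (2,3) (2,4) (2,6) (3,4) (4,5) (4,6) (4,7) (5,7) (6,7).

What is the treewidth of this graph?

A width-2 tree decomposition is:
Bags: B1 = {4, 6, 7}  B2 = {4, 5, 7}  B3 = {2, 4, 6}  B4 = {0, 2, 6}  B5 = {0, 1, 6}  B6 = {2, 3, 4}
Tree: B1–B2, B1–B3, B3–B4, B4–B5, B3–B6
Every bag has size at most 3, so the width is 3 − 1 = 2 and tw(G) ≤ 2. On the other hand G contains the 3-clique {0, 1, 6}. A clique must lie in a single bag of any decomposition, so no decomposition can have width below 2. The upper and lower bounds meet at 2, so that is the treewidth.

2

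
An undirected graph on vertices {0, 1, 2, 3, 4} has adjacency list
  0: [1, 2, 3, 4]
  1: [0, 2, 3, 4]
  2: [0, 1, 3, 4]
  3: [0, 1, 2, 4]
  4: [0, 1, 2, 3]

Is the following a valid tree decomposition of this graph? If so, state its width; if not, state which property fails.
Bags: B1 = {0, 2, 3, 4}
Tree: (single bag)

No — vertex 1 appears in no bag.

A tree decomposition must satisfy three properties: every vertex lies in some bag; for every edge, both endpoints lie together in some bag; and for every vertex, the bags containing it form a connected subtree. Here vertex 1 appears in no bag, so the decomposition is invalid.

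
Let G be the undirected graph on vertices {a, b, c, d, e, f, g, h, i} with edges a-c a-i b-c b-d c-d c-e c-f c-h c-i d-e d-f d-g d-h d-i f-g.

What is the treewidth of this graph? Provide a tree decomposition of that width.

The largest bag has 3 vertices, giving width 2; this decomposition certifies tw(G) ≤ 2. For the lower bound, the 3 vertices {d, f, g} are pairwise adjacent, and any tree decomposition puts a clique entirely inside one bag — forcing width ≥ 2. Hence tw(G) = 2 exactly.

Treewidth 2.
One optimal decomposition is:
Bags: B1 = {c, d, i}  B2 = {a, c, i}  B3 = {c, d, f}  B4 = {b, c, d}  B5 = {c, d, e}  B6 = {d, f, g}  B7 = {c, d, h}
Tree: B1–B2, B1–B3, B1–B4, B4–B5, B3–B6, B4–B7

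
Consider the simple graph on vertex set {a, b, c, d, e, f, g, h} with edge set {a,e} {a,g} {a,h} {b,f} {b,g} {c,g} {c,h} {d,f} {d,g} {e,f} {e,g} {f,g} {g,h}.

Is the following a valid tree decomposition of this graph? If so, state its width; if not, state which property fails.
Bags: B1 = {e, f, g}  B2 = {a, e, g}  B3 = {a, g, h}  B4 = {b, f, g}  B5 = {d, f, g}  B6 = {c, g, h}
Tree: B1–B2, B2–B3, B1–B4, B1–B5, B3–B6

Every vertex of G appears in some bag (union = {a, b, c, d, e, f, g, h}); every edge is covered by a bag; and for each vertex v the set of bags containing v is connected in the bag tree. The decomposition is therefore valid. The largest bag has 3 vertices, so the width is 2.

Yes; width 2.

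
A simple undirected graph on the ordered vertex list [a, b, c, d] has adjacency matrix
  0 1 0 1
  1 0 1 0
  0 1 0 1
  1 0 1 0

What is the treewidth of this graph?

2

A width-2 tree decomposition is:
Bags: B1 = {b, c, d}  B2 = {a, b, d}
Tree: B1–B2
The largest bag has 3 vertices, giving width 2; this decomposition certifies tw(G) ≤ 2. The edges b–c–d–a–b form a cycle, so G is not a tree and its treewidth is at least 2. Therefore the treewidth is 2.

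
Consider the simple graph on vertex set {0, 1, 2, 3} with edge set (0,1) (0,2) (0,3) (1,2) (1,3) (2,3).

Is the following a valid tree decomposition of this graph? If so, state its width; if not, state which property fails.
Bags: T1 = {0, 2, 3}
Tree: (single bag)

A tree decomposition must satisfy three properties: every vertex lies in some bag; for every edge, both endpoints lie together in some bag; and for every vertex, the bags containing it form a connected subtree. Here vertex 1 appears in no bag, so the decomposition is invalid.

No — vertex 1 appears in no bag.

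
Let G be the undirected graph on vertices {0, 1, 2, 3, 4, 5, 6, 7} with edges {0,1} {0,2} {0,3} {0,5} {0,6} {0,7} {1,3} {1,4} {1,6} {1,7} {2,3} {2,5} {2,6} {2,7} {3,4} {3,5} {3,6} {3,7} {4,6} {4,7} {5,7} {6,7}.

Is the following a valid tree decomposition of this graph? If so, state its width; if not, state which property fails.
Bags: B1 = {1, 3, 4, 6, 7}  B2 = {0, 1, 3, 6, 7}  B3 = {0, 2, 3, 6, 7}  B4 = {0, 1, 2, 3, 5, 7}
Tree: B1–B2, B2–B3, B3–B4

A tree decomposition must satisfy three properties: every vertex lies in some bag; for every edge, both endpoints lie together in some bag; and for every vertex, the bags containing it form a connected subtree. Here bags containing vertex 1 are not connected in the tree, so the decomposition is invalid.

No — bags containing vertex 1 are not connected in the tree.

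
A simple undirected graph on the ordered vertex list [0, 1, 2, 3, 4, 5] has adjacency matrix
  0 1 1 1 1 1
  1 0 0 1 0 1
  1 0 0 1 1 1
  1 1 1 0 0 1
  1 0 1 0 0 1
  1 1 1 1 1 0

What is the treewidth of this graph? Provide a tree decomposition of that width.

Every bag has size at most 4, so the width is 4 − 1 = 3 and tw(G) ≤ 3. For the lower bound, the 4 vertices {0, 1, 3, 5} are pairwise adjacent, and any tree decomposition puts a clique entirely inside one bag — forcing width ≥ 3. Therefore the treewidth is 3.

Treewidth 3.
One optimal decomposition is:
Bags: B1 = {0, 2, 3, 5}  B2 = {0, 1, 3, 5}  B3 = {0, 2, 4, 5}
Tree: B1–B2, B1–B3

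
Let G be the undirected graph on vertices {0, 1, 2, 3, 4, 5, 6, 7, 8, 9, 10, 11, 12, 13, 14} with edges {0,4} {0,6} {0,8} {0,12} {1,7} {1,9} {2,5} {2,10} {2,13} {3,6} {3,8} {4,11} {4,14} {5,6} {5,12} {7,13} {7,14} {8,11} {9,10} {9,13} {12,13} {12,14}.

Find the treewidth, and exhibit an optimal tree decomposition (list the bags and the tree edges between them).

Every bag has size at most 4, so the width is 4 − 1 = 3 and tw(G) ≤ 3. For the lower bound: the 4 vertex sets {1,9,10}, {7}, {13}, {2,5,12,14} are disjoint, each induces a connected subgraph, and every pair is joined by at least one edge of G. Contracting each set to a single vertex therefore yields K_{4} as a minor, and since treewidth is minor-monotone, tw(G) ≥ tw(K_{4}) = 3. The upper and lower bounds meet at 3, so that is the treewidth.

Treewidth 3.
One optimal decomposition is:
Bags: B1 = {1, 7, 9, 10}  B2 = {7, 9, 10, 13}  B3 = {2, 7, 10, 13}  B4 = {2, 7, 13, 14}  B5 = {2, 12, 13, 14}  B6 = {2, 5, 12, 14}  B7 = {4, 5, 12, 14}  B8 = {0, 4, 5, 12}  B9 = {0, 4, 5, 6}  B10 = {0, 4, 6, 11}  B11 = {0, 6, 8, 11}  B12 = {3, 6, 8, 11}
Tree: B1–B2, B2–B3, B3–B4, B4–B5, B5–B6, B6–B7, B7–B8, B8–B9, B9–B10, B10–B11, B11–B12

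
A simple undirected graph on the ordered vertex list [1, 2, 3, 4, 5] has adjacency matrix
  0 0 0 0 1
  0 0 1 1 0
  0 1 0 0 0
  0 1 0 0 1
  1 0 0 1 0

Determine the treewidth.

1

A width-1 tree decomposition is:
Bags: B1 = {1, 5}  B2 = {4, 5}  B3 = {2, 4}  B4 = {2, 3}
Tree: B1–B2, B2–B3, B3–B4
The largest bag has 2 vertices, giving width 1; this decomposition certifies tw(G) ≤ 1. Since G has at least one edge (e.g. 1–5), it is not an edgeless graph, so tw(G) ≥ 1. Hence tw(G) = 1 exactly.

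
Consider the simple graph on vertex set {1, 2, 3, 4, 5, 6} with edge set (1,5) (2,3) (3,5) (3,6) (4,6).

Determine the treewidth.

1

A width-1 tree decomposition is:
Bags: B1 = {3, 6}  B2 = {3, 5}  B3 = {1, 5}  B4 = {2, 3}  B5 = {4, 6}
Tree: B1–B2, B2–B3, B1–B4, B1–B5
Every bag has size at most 2, so the width is 2 − 1 = 1 and tw(G) ≤ 1. Since G has at least one edge (e.g. 3–6), it is not an edgeless graph, so tw(G) ≥ 1. Hence tw(G) = 1 exactly.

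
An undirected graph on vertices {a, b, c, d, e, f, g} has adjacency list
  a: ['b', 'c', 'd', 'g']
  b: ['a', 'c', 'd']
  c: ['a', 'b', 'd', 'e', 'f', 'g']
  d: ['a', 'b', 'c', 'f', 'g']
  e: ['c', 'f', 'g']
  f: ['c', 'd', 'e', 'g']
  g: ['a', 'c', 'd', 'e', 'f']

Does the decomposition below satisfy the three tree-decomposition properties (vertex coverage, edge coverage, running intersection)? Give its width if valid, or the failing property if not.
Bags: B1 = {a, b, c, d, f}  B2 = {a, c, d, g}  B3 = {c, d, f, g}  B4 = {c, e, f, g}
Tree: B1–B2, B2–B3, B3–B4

A tree decomposition must satisfy three properties: every vertex lies in some bag; for every edge, both endpoints lie together in some bag; and for every vertex, the bags containing it form a connected subtree. Here bags containing vertex f are not connected in the tree, so the decomposition is invalid.

No — bags containing vertex f are not connected in the tree.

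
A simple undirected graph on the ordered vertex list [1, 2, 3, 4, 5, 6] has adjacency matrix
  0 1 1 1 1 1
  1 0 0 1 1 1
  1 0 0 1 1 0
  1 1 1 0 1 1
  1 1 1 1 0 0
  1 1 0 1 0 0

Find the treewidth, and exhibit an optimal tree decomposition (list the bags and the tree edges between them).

Treewidth 3.
One such decomposition:
Bags: B1 = {1, 3, 4, 5}  B2 = {1, 2, 4, 5}  B3 = {1, 2, 4, 6}
Tree: B1–B2, B2–B3

Each bag holds 4 vertices, so the decomposition has width 3, which upper-bounds the treewidth. Conversely, {1, 2, 4, 5} is a clique of size 4, and the vertices of any clique must share a bag in every tree decomposition; so some bag has ≥ 4 vertices and tw(G) ≥ 3. The upper and lower bounds meet at 3, so that is the treewidth.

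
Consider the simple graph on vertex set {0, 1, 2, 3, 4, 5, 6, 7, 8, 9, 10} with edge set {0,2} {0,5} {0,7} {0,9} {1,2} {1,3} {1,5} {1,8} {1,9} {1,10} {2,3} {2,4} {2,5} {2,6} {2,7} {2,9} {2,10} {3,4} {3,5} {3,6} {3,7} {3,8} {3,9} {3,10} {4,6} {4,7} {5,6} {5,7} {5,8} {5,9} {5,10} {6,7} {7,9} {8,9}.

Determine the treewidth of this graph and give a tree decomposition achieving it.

The largest bag has 5 vertices, giving width 4; this decomposition certifies tw(G) ≤ 4. For the lower bound, the 5 vertices {1, 3, 5, 8, 9} are pairwise adjacent, and any tree decomposition puts a clique entirely inside one bag — forcing width ≥ 4. Therefore the treewidth is 4.

Treewidth 4.
Bags: B1 = {2, 3, 5, 6, 7}  B2 = {2, 3, 5, 7, 9}  B3 = {1, 2, 3, 5, 9}  B4 = {1, 2, 3, 5, 10}  B5 = {0, 2, 5, 7, 9}  B6 = {2, 3, 4, 6, 7}  B7 = {1, 3, 5, 8, 9}
Tree: B1–B2, B2–B3, B3–B4, B2–B5, B1–B6, B3–B7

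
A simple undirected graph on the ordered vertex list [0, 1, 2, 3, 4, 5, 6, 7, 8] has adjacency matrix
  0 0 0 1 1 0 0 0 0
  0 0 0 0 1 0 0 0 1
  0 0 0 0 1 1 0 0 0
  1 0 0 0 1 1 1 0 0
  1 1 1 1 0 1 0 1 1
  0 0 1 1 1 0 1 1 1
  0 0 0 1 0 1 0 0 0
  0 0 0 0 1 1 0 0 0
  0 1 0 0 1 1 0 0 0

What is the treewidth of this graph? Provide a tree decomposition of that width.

Treewidth 2.
Bags: B1 = {3, 5, 6}  B2 = {3, 4, 5}  B3 = {2, 4, 5}  B4 = {0, 3, 4}  B5 = {4, 5, 8}  B6 = {1, 4, 8}  B7 = {4, 5, 7}
Tree: B1–B2, B2–B3, B2–B4, B3–B5, B5–B6, B3–B7

The largest bag has 3 vertices, giving width 2; this decomposition certifies tw(G) ≤ 2. Conversely, {0, 3, 4} is a clique of size 3, and the vertices of any clique must share a bag in every tree decomposition; so some bag has ≥ 3 vertices and tw(G) ≥ 2. Therefore the treewidth is 2.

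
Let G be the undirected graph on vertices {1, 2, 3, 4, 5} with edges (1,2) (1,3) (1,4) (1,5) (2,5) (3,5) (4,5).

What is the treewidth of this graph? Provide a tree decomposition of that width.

Each bag holds 3 vertices, so the decomposition has width 2, which upper-bounds the treewidth. On the other hand G contains the 3-clique {1, 2, 5}. A clique must lie in a single bag of any decomposition, so no decomposition can have width below 2. Hence tw(G) = 2 exactly.

Treewidth 2.
One optimal decomposition is:
Bags: B1 = {1, 3, 5}  B2 = {1, 4, 5}  B3 = {1, 2, 5}
Tree: B1–B2, B1–B3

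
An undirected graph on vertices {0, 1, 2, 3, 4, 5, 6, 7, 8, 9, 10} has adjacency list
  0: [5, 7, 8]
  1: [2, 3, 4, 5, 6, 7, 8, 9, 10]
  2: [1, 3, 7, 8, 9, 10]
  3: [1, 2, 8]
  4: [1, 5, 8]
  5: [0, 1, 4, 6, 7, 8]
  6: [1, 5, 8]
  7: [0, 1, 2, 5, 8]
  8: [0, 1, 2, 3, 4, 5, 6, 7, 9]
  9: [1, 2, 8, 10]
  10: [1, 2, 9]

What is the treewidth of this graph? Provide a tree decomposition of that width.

Treewidth 3.
Bags: B1 = {1, 5, 7, 8}  B2 = {1, 2, 7, 8}  B3 = {1, 5, 6, 8}  B4 = {1, 2, 8, 9}  B5 = {0, 5, 7, 8}  B6 = {1, 2, 3, 8}  B7 = {1, 4, 5, 8}  B8 = {1, 2, 9, 10}
Tree: B1–B2, B1–B3, B2–B4, B1–B5, B2–B6, B3–B7, B4–B8

Every bag has size at most 4, so the width is 4 − 1 = 3 and tw(G) ≤ 3. For the lower bound, the 4 vertices {0, 5, 7, 8} are pairwise adjacent, and any tree decomposition puts a clique entirely inside one bag — forcing width ≥ 3. Combining the bounds, tw(G) = 3.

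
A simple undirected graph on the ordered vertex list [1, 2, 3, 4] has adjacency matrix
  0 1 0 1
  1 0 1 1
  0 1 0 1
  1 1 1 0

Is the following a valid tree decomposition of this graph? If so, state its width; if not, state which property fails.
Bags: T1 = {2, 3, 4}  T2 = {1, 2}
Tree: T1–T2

A tree decomposition must satisfy three properties: every vertex lies in some bag; for every edge, both endpoints lie together in some bag; and for every vertex, the bags containing it form a connected subtree. Here edge (4,1) lies in no bag, so the decomposition is invalid.

No — edge (4,1) lies in no bag.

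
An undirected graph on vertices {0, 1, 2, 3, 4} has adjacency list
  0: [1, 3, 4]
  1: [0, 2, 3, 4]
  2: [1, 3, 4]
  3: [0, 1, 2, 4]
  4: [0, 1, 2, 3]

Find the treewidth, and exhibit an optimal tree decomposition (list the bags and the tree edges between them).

Treewidth 3.
Bags: B1 = {1, 2, 3, 4}  B2 = {0, 1, 3, 4}
Tree: B1–B2

Each bag holds 4 vertices, so the decomposition has width 3, which upper-bounds the treewidth. Conversely, {0, 1, 3, 4} is a clique of size 4, and the vertices of any clique must share a bag in every tree decomposition; so some bag has ≥ 4 vertices and tw(G) ≥ 3. Combining the bounds, tw(G) = 3.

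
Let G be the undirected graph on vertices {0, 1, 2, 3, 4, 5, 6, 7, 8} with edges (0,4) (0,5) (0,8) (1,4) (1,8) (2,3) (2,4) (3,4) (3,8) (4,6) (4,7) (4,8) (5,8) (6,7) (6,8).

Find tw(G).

A width-2 tree decomposition is:
Bags: B1 = {4, 6, 8}  B2 = {0, 4, 8}  B3 = {3, 4, 8}  B4 = {2, 3, 4}  B5 = {1, 4, 8}  B6 = {0, 5, 8}  B7 = {4, 6, 7}
Tree: B1–B2, B1–B3, B3–B4, B1–B5, B2–B6, B1–B7
The largest bag has 3 vertices, giving width 2; this decomposition certifies tw(G) ≤ 2. On the other hand G contains the 3-clique {0, 4, 8}. A clique must lie in a single bag of any decomposition, so no decomposition can have width below 2. Combining the bounds, tw(G) = 2.

2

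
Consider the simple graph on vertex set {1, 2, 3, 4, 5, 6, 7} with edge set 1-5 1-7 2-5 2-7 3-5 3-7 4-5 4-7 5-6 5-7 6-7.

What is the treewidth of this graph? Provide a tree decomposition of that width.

Treewidth 2.
One such decomposition:
Bags: B1 = {2, 5, 7}  B2 = {5, 6, 7}  B3 = {1, 5, 7}  B4 = {4, 5, 7}  B5 = {3, 5, 7}
Tree: B1–B2, B2–B3, B1–B4, B1–B5

Every bag has size at most 3, so the width is 3 − 1 = 2 and tw(G) ≤ 2. For the lower bound, the 3 vertices {1, 5, 7} are pairwise adjacent, and any tree decomposition puts a clique entirely inside one bag — forcing width ≥ 2. The upper and lower bounds meet at 2, so that is the treewidth.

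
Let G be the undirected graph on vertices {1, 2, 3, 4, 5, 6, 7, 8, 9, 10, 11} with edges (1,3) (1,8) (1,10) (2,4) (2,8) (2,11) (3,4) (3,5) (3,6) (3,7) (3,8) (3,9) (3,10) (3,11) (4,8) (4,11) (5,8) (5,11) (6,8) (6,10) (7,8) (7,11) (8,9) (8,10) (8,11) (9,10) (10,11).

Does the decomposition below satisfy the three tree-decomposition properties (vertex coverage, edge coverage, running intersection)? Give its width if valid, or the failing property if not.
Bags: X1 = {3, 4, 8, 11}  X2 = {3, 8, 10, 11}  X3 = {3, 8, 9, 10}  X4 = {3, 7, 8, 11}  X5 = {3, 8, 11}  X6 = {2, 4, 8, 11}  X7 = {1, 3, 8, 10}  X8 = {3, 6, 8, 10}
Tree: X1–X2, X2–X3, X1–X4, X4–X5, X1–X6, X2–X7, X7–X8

No — vertex 5 appears in no bag.

A tree decomposition must satisfy three properties: every vertex lies in some bag; for every edge, both endpoints lie together in some bag; and for every vertex, the bags containing it form a connected subtree. Here vertex 5 appears in no bag, so the decomposition is invalid.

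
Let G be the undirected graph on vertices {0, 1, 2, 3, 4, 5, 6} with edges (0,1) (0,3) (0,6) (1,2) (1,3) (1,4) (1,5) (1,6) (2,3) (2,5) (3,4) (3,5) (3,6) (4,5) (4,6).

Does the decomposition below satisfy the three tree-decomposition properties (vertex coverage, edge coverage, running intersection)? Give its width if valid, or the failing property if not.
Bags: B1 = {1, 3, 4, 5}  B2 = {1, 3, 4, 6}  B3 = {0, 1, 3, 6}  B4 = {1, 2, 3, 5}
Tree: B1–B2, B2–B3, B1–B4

Yes; width 3.

Checking the three conditions: (i) the bags cover all of {0, 1, 2, 3, 4, 5, 6}; (ii) for each edge, some bag contains both endpoints; (iii) the bags containing any fixed vertex form a subtree. All hold, so the decomposition is valid with width 4 − 1 = 3.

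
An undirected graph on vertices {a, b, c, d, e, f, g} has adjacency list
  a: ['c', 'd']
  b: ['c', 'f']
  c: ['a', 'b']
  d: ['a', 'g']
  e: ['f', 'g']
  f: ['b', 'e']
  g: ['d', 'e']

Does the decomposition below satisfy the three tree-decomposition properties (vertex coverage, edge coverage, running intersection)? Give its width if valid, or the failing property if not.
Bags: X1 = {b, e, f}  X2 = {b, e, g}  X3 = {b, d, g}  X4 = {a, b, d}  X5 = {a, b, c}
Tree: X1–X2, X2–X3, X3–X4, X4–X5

Every vertex of G appears in some bag (union = {a, b, c, d, e, f, g}); every edge is covered by a bag; and for each vertex v the set of bags containing v is connected in the bag tree. The decomposition is therefore valid. The largest bag has 3 vertices, so the width is 2.

Yes; width 2.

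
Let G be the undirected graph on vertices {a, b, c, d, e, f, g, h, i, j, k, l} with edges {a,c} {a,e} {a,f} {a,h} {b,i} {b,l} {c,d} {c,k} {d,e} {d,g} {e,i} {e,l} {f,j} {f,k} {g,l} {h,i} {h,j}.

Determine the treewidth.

A width-3 tree decomposition is:
Bags: B1 = {f, h, j, k}  B2 = {a, f, h, k}  B3 = {a, c, h, k}  B4 = {a, c, h, i}  B5 = {a, c, e, i}  B6 = {c, d, e, i}  B7 = {b, d, e, i}  B8 = {b, d, e, l}  B9 = {b, d, g, l}
Tree: B1–B2, B2–B3, B3–B4, B4–B5, B5–B6, B6–B7, B7–B8, B8–B9
Every bag has size at most 4, so the width is 4 − 1 = 3 and tw(G) ≤ 3. For the lower bound: the 4 vertex sets {f,j,k}, {h}, {a}, {c,d,e,i} are disjoint, each induces a connected subgraph, and every pair is joined by at least one edge of G. Contracting each set to a single vertex therefore yields K_{4} as a minor, and since treewidth is minor-monotone, tw(G) ≥ tw(K_{4}) = 3. Therefore the treewidth is 3.

3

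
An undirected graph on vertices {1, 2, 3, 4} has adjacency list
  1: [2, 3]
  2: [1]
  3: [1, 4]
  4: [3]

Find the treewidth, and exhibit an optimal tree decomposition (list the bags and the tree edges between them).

Treewidth 1.
Bags: B1 = {3, 4}  B2 = {1, 3}  B3 = {1, 2}
Tree: B1–B2, B2–B3

Every bag has size at most 2, so the width is 2 − 1 = 1 and tw(G) ≤ 1. Since G has at least one edge (e.g. 4–3), it is not an edgeless graph, so tw(G) ≥ 1. Therefore the treewidth is 1.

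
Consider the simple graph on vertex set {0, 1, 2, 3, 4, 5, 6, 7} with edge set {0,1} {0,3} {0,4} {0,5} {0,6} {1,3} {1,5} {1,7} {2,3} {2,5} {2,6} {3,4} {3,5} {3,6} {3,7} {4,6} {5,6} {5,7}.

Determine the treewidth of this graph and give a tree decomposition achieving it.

Each bag holds 4 vertices, so the decomposition has width 3, which upper-bounds the treewidth. Conversely, {0, 3, 4, 6} is a clique of size 4, and the vertices of any clique must share a bag in every tree decomposition; so some bag has ≥ 4 vertices and tw(G) ≥ 3. The upper and lower bounds meet at 3, so that is the treewidth.

Treewidth 3.
One such decomposition:
Bags: B1 = {0, 1, 3, 5}  B2 = {0, 3, 5, 6}  B3 = {0, 3, 4, 6}  B4 = {2, 3, 5, 6}  B5 = {1, 3, 5, 7}
Tree: B1–B2, B2–B3, B2–B4, B1–B5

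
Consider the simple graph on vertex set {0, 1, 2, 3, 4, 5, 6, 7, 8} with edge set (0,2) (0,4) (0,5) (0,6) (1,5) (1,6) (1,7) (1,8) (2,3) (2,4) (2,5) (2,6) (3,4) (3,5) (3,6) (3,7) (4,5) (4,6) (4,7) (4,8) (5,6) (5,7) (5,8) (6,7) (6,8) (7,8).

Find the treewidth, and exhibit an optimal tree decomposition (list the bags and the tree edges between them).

Every bag has size at most 5, so the width is 5 − 1 = 4 and tw(G) ≤ 4. Conversely, {1, 5, 6, 7, 8} is a clique of size 5, and the vertices of any clique must share a bag in every tree decomposition; so some bag has ≥ 5 vertices and tw(G) ≥ 4. Hence tw(G) = 4 exactly.

Treewidth 4.
One such decomposition:
Bags: B1 = {2, 3, 4, 5, 6}  B2 = {0, 2, 4, 5, 6}  B3 = {3, 4, 5, 6, 7}  B4 = {4, 5, 6, 7, 8}  B5 = {1, 5, 6, 7, 8}
Tree: B1–B2, B1–B3, B3–B4, B4–B5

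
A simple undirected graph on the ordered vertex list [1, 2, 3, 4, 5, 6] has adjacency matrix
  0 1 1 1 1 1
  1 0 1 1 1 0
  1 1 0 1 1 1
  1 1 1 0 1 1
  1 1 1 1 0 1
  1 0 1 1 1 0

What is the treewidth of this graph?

4

A width-4 tree decomposition is:
Bags: B1 = {1, 2, 3, 4, 5}  B2 = {1, 3, 4, 5, 6}
Tree: B1–B2
The largest bag has 5 vertices, giving width 4; this decomposition certifies tw(G) ≤ 4. Conversely, {1, 2, 3, 4, 5} is a clique of size 5, and the vertices of any clique must share a bag in every tree decomposition; so some bag has ≥ 5 vertices and tw(G) ≥ 4. Hence tw(G) = 4 exactly.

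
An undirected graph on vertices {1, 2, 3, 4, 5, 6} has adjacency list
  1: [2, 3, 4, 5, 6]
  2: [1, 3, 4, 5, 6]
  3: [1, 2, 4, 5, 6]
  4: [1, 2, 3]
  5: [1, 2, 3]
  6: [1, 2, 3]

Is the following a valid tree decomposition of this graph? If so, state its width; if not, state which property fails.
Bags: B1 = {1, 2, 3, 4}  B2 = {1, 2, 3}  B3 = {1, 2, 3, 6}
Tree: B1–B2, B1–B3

A tree decomposition must satisfy three properties: every vertex lies in some bag; for every edge, both endpoints lie together in some bag; and for every vertex, the bags containing it form a connected subtree. Here vertex 5 appears in no bag, so the decomposition is invalid.

No — vertex 5 appears in no bag.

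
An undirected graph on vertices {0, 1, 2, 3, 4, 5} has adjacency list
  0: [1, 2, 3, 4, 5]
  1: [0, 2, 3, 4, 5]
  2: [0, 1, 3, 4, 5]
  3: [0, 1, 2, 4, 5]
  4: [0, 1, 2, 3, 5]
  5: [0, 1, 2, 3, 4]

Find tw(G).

A width-5 tree decomposition is:
Bags: B1 = {0, 1, 2, 3, 4, 5}
Tree: (single bag)
A single bag containing all 6 vertices is trivially a valid decomposition of width 5. Conversely, {0, 1, 2, 3, 4, 5} is a clique of size 6, and the vertices of any clique must share a bag in every tree decomposition; so some bag has ≥ 6 vertices and tw(G) ≥ 5. Therefore the treewidth is 5.

5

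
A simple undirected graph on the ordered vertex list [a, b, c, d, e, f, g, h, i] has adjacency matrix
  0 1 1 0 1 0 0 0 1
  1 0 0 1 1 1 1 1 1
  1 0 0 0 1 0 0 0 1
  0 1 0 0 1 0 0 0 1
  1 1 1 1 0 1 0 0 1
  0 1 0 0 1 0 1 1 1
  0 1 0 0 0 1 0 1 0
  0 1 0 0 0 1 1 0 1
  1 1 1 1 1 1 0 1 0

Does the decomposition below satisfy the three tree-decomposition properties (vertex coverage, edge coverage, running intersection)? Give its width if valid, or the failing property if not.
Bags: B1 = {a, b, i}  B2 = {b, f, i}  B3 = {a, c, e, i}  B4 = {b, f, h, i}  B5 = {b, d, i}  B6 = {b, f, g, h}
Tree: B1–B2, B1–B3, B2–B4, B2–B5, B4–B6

No — edge (e,b) lies in no bag.

A tree decomposition must satisfy three properties: every vertex lies in some bag; for every edge, both endpoints lie together in some bag; and for every vertex, the bags containing it form a connected subtree. Here edge (e,b) lies in no bag, so the decomposition is invalid.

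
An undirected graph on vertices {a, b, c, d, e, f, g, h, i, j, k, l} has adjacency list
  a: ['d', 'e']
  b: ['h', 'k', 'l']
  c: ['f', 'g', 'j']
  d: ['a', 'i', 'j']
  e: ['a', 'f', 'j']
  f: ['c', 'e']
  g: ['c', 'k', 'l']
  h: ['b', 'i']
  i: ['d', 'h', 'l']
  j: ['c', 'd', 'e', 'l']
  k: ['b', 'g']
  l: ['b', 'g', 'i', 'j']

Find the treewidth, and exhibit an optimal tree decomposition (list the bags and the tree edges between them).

Each bag holds 4 vertices, so the decomposition has width 3, which upper-bounds the treewidth. For the lower bound: the 4 vertex sets {a,e,f}, {d}, {j}, {c,g,i,l} are disjoint, each induces a connected subgraph, and every pair is joined by at least one edge of G. Contracting each set to a single vertex therefore yields K_{4} as a minor, and since treewidth is minor-monotone, tw(G) ≥ tw(K_{4}) = 3. Combining the bounds, tw(G) = 3.

Treewidth 3.
One optimal decomposition is:
Bags: B1 = {a, d, e, f}  B2 = {d, e, f, j}  B3 = {c, d, f, j}  B4 = {c, d, i, j}  B5 = {c, i, j, l}  B6 = {c, g, i, l}  B7 = {g, h, i, l}  B8 = {b, g, h, l}  B9 = {b, g, h, k}
Tree: B1–B2, B2–B3, B3–B4, B4–B5, B5–B6, B6–B7, B7–B8, B8–B9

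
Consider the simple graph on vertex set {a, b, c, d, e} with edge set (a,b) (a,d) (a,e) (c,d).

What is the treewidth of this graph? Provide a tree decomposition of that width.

The largest bag has 2 vertices, giving width 1; this decomposition certifies tw(G) ≤ 1. Since G has at least one edge (e.g. d–c), it is not an edgeless graph, so tw(G) ≥ 1. Hence tw(G) = 1 exactly.

Treewidth 1.
One such decomposition:
Bags: B1 = {c, d}  B2 = {a, d}  B3 = {a, b}  B4 = {a, e}
Tree: B1–B2, B2–B3, B2–B4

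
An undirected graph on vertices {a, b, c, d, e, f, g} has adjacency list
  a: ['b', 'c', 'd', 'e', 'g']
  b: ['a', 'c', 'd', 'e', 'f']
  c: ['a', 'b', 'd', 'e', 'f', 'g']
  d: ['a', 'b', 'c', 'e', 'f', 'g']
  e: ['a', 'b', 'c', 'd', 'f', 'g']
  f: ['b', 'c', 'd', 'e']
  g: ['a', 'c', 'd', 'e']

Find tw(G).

A width-4 tree decomposition is:
Bags: B1 = {b, c, d, e, f}  B2 = {a, b, c, d, e}  B3 = {a, c, d, e, g}
Tree: B1–B2, B2–B3
The largest bag has 5 vertices, giving width 4; this decomposition certifies tw(G) ≤ 4. On the other hand G contains the 5-clique {a, c, d, e, g}. A clique must lie in a single bag of any decomposition, so no decomposition can have width below 4. Combining the bounds, tw(G) = 4.

4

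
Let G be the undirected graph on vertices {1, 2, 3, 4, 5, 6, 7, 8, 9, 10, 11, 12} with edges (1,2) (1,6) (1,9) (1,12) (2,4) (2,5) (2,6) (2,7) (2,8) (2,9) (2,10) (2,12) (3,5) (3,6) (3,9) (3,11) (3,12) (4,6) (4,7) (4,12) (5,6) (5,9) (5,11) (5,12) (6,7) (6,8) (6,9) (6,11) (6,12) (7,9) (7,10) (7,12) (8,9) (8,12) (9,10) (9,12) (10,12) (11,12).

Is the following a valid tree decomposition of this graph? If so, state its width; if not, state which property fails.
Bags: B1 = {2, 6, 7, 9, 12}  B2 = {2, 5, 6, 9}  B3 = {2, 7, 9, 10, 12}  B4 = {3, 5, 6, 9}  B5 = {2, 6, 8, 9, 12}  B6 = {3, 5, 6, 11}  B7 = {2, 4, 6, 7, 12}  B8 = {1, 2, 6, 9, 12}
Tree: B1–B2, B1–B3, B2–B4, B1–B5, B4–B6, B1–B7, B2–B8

No — edge (12,5) lies in no bag.

A tree decomposition must satisfy three properties: every vertex lies in some bag; for every edge, both endpoints lie together in some bag; and for every vertex, the bags containing it form a connected subtree. Here edge (12,5) lies in no bag, so the decomposition is invalid.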